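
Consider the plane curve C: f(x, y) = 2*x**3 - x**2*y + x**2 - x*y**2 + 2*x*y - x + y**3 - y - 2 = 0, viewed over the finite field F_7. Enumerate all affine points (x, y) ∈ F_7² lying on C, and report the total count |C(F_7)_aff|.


Affine F_7-points: {(1, 0), (1, 1), (2, 1), (2, 2), (2, 6), (4, 1), (4, 2), (5, 2)}; count = 8.

For each of the 49 pairs (x, y) ∈ F_7², evaluate f(x, y) mod 7. Record the zeros.
  x = 0: [0↦5, 1↦5, 2↦4, 3↦1, 4↦2, 5↦6, 6↦5]  zeros at y ∈ ∅
  x = 1: [0↦0, 1↦0, 2↦4, 3↦4, 4↦6, 5↦2, 6↦5]  zeros at y ∈ {0, 1}
  x = 2: [0↦2, 1↦0, 2↦0, 3↦1, 4↦2, 5↦2, 6↦0]  zeros at y ∈ {1, 2, 6}
  x = 3: [0↦2, 1↦3, 2↦4, 3↦4, 4↦2, 5↦4, 6↦2]  zeros at y ∈ ∅
  x = 4: [0↦5, 1↦0, 2↦0, 3↦4, 4↦4, 5↦6, 6↦2]  zeros at y ∈ {1, 2}
  x = 5: [0↦2, 1↦3, 2↦0, 3↦6, 4↦6, 5↦6, 6↦5]  zeros at y ∈ {2}
  x = 6: [0↦5, 1↦3, 2↦2, 3↦1, 4↦6, 5↦2, 6↦2]  zeros at y ∈ ∅
Collecting zeros: affine points = {(1, 0), (1, 1), (2, 1), (2, 2), (2, 6), (4, 1), (4, 2), (5, 2)}.
Total count |C(F_7)_aff| = 8.


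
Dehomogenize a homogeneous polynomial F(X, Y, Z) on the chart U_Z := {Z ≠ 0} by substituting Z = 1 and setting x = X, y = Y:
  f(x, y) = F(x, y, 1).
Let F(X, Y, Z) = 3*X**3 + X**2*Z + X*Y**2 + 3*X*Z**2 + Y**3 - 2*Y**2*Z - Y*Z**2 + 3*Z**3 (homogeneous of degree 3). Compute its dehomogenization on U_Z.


f(x, y) = 3*x**3 + x**2 + x*y**2 + 3*x + y**3 - 2*y**2 - y + 3

On U_Z we set Z = 1. Each monomial c·X^i·Y^j·Z^k in F becomes c·x^i·y^j·1^k = c·x^i·y^j.
Substituting Z = 1: F(X, Y, 1) = 3*x**3 + x**2 + x*y**2 + 3*x + y**3 - 2*y**2 - y + 3.
Note: deg(f) ≤ deg(F) = 3; strict inequality happens when F is divisible by Z (lost terms).


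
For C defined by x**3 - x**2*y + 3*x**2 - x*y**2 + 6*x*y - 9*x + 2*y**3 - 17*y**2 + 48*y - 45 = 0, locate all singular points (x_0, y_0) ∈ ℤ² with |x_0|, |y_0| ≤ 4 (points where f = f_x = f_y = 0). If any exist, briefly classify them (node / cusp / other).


Singular points: {(0, 3)}; classification: cusp.

Compute partial derivatives:
  f_x = 3*x**2 - 2*x*y + 6*x - y**2 + 6*y - 9.
  f_y = -x**2 - 2*x*y + 6*x + 6*y**2 - 34*y + 48.
Scan x_0 ∈ {−4, ..., 4}. For each x_0, f_y(x_0, y) is a polynomial in y; find its integer roots y ∈ {−4, ..., 4}, then test f_x and f at those candidates.
  x = -4: f_y(-4, y) = 6*y**2 - 26*y + 8; vanishes at y ∈ {4}. (-4, 4): f_x = 55 ≠ 0.
  x = -3: f_y(-3, y) = 6*y**2 - 28*y + 21; no integer root y with |y| ≤ 4.
  x = -2: f_y(-2, y) = 6*y**2 - 30*y + 32; no integer root y with |y| ≤ 4.
  x = -1: f_y(-1, y) = 6*y**2 - 32*y + 41; no integer root y with |y| ≤ 4.
  x = 0: f_y(0, y) = 6*y**2 - 34*y + 48; vanishes at y ∈ {3}. (0, 3): f_x = 0, f = 0 — SINGULAR.
  x = 1: f_y(1, y) = 6*y**2 - 36*y + 53; no integer root y with |y| ≤ 4.
  x = 2: f_y(2, y) = 6*y**2 - 38*y + 56; vanishes at y ∈ {4}. (2, 4): f_x = 7 ≠ 0.
  x = 3: f_y(3, y) = 6*y**2 - 40*y + 57; no integer root y with |y| ≤ 4.
  x = 4: f_y(4, y) = 6*y**2 - 42*y + 56; no integer root y with |y| ≤ 4.
Only singular point on the grid: (0, 3).
Classify: substitute x = 0 + u, y = 3 + v and expand: f = u**3 - u**2*v - u*v**2 + 2*v**3 + v**2.
No constant or linear terms (consistent with a singular point). Quadratic part: v**2. Cubic part: u**3 - u**2*v - u*v**2 + 2*v**3.
The quadratic part v**2 is a perfect square, so there is a single (double) tangent line v = 0, i.e. y = 3. Restricting the cubic part to that line (v = 0) leaves u**3 ≠ 0, so f is not divisible by v and the branch is v² ≈ -u**3 to lowest order — this is a cusp.
Classification: cusp.


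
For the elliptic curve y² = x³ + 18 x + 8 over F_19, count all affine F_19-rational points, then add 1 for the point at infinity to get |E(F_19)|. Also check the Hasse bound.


Affine points = {(4, 7), (4, 12), (6, 3), (6, 16), (9, 5), (9, 14), (11, 6), (11, 13), (13, 8), (13, 11), (15, 9), (15, 10)}; affine count = 12; |E(F_19)| = 13.

Discriminant check: Δ ∝ 4a³ + 27b² = 4·18³ + 27·8² = 4·5832 + 27·64 ≡ 14 (mod 19). Nonzero ⇒ E is nonsingular.
For each x ∈ F_19, compute rhs = x³ + 18·x + 8 mod 19, then count y ∈ F_19 with y² ≡ rhs.
  x = 0: rhs = 8, matching y values: none (0 points).
  x = 1: rhs = 8, matching y values: none (0 points).
  x = 2: rhs = 14, matching y values: none (0 points).
  x = 3: rhs = 13, matching y values: none (0 points).
  x = 4: rhs = 11, matching y values: 7, 12 (2 points).
  x = 5: rhs = 14, matching y values: none (0 points).
  x = 6: rhs = 9, matching y values: 3, 16 (2 points).
  x = 7: rhs = 2, matching y values: none (0 points).
  x = 8: rhs = 18, matching y values: none (0 points).
  x = 9: rhs = 6, matching y values: 5, 14 (2 points).
  x = 10: rhs = 10, matching y values: none (0 points).
  x = 11: rhs = 17, matching y values: 6, 13 (2 points).
  x = 12: rhs = 14, matching y values: none (0 points).
  x = 13: rhs = 7, matching y values: 8, 11 (2 points).
  x = 14: rhs = 2, matching y values: none (0 points).
  x = 15: rhs = 5, matching y values: 9, 10 (2 points).
  x = 16: rhs = 3, matching y values: none (0 points).
  x = 17: rhs = 2, matching y values: none (0 points).
  x = 18: rhs = 8, matching y values: none (0 points).
Total affine count: 12.
Full point count |E(F_19)| = 12 + 1 = 13.
Hasse bound: |13 − (19+1)| = |-7| = 7 ≤ 2√19 ≈ 8.7178 ✓.


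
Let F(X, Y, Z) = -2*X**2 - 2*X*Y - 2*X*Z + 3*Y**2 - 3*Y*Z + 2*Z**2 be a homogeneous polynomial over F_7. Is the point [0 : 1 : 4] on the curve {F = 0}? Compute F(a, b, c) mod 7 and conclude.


F(0,1,4) ≡ 2 (mod 7); P is NOT on the curve.

Evaluate F(0, 1, 4) term-by-term (mod 7).
  -2*X**2 ↦ -2·0·1·1 = 0
  -2*X*Y ↦ -2·0·1·1 = 0
  -2*X*Z ↦ -2·0·1·4 = 0
  3*Y**2 ↦ 3·1·1·1 = 3
  -3*Y*Z ↦ -3·1·1·4 = -12
  2*Z**2 ↦ 2·1·1·16 = 32
Sum: F(0, 1, 4) = (0) + (0) + (0) + (3) + (-12) + (32) = 23.
Reducing mod 7: 23 ≡ 2 (mod 7).
Since F(a, b, c) ≡ 2 ≠ 0 (mod 7), P does NOT lie on the curve.


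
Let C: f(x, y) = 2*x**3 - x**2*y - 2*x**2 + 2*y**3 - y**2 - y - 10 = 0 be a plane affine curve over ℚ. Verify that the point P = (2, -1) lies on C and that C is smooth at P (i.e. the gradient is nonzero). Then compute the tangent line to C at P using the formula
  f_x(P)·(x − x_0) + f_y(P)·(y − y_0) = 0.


Tangent line at P: 20*x + 3*y - 37 = 0.

Step 1: f(2, -1) = 0, so P lies on C.
Step 2: partial derivatives
  f_x(x, y) = 6*x**2 - 2*x*y - 4*x, f_y(x, y) = -x**2 + 6*y**2 - 2*y - 1.
  f_x(P) = 20, f_y(P) = 3 (gradient nonzero, so P is smooth).
Step 3: tangent line at P: 20·(x − 2) + 3·(y − -1) = 0.
Expanding: 20*x + 3*y - 37 = 0.


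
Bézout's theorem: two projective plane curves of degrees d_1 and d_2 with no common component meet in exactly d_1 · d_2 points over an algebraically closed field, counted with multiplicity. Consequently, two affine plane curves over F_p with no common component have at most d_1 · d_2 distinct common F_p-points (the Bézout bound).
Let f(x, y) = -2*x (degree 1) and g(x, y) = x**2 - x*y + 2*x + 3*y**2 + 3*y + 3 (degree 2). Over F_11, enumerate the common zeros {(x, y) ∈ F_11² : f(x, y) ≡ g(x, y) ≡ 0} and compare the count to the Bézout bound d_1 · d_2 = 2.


Common zeros: ∅; count = 0; Bézout bound = 2.

deg(f) = 1, deg(g) = 2, so Bézout bound = 2.
Scan x ∈ F_11. For each x, list the y ∈ F_11 with f(x, y) ≡ 0 and those with g(x, y) ≡ 0 (mod 11); the common zeros in that column are the intersection.
  x = 0: f ≡ 0 at y ∈ {0, 1, 2, 3, 4, 5, 6, 7, 8, 9, 10}; g ≡ 0 at y ∈ ∅; common: ∅.
  x = 1: f ≡ 0 at y ∈ ∅; g ≡ 0 at y ∈ {1, 2}; common: ∅.
  x = 2: f ≡ 0 at y ∈ ∅; g ≡ 0 at y ∈ {0, 7}; common: ∅.
  x = 3: f ≡ 0 at y ∈ ∅; g ≡ 0 at y ∈ {4, 7}; common: ∅.
  x = 4: f ≡ 0 at y ∈ ∅; g ≡ 0 at y ∈ ∅; common: ∅.
  x = 5: f ≡ 0 at y ∈ ∅; g ≡ 0 at y ∈ ∅; common: ∅.
  x = 6: f ≡ 0 at y ∈ ∅; g ≡ 0 at y ∈ ∅; common: ∅.
  x = 7: f ≡ 0 at y ∈ ∅; g ≡ 0 at y ∈ {0, 5}; common: ∅.
  x = 8: f ≡ 0 at y ∈ ∅; g ≡ 0 at y ∈ ∅; common: ∅.
  x = 9: f ≡ 0 at y ∈ ∅; g ≡ 0 at y ∈ {1}; common: ∅.
  x = 10: f ≡ 0 at y ∈ ∅; g ≡ 0 at y ∈ {2, 4}; common: ∅.
Collecting: common zeros = ∅, so the count is 0.
Comparison with the Bézout bound: 0 ≤ 2 = deg(f)·deg(g), as expected for curves with no common component (the affine F_11-count falls short of the bound because intersections may lie at infinity, over extension fields, or carry multiplicity).


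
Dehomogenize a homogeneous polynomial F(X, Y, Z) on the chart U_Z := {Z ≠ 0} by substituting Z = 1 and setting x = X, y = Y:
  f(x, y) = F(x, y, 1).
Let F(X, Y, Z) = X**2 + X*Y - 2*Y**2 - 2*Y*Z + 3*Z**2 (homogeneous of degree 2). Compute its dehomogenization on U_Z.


f(x, y) = x**2 + x*y - 2*y**2 - 2*y + 3

On U_Z we set Z = 1. Each monomial c·X^i·Y^j·Z^k in F becomes c·x^i·y^j·1^k = c·x^i·y^j.
Substituting Z = 1: F(X, Y, 1) = x**2 + x*y - 2*y**2 - 2*y + 3.
Note: deg(f) ≤ deg(F) = 2; strict inequality happens when F is divisible by Z (lost terms).


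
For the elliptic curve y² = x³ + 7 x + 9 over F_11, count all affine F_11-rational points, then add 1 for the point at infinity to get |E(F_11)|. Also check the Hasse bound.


Affine points = {(0, 3), (0, 8), (2, 3), (2, 8), (5, 2), (5, 9), (6, 5), (6, 6), (7, 4), (7, 7), (8, 4), (8, 7), (9, 3), (9, 8), (10, 1), (10, 10)}; affine count = 16; |E(F_11)| = 17.

Discriminant check: Δ ∝ 4a³ + 27b² = 4·7³ + 27·9² = 4·343 + 27·81 ≡ 6 (mod 11). Nonzero ⇒ E is nonsingular.
For each x ∈ F_11, compute rhs = x³ + 7·x + 9 mod 11, then count y ∈ F_11 with y² ≡ rhs.
  x = 0: rhs = 9, matching y values: 3, 8 (2 points).
  x = 1: rhs = 6, matching y values: none (0 points).
  x = 2: rhs = 9, matching y values: 3, 8 (2 points).
  x = 3: rhs = 2, matching y values: none (0 points).
  x = 4: rhs = 2, matching y values: none (0 points).
  x = 5: rhs = 4, matching y values: 2, 9 (2 points).
  x = 6: rhs = 3, matching y values: 5, 6 (2 points).
  x = 7: rhs = 5, matching y values: 4, 7 (2 points).
  x = 8: rhs = 5, matching y values: 4, 7 (2 points).
  x = 9: rhs = 9, matching y values: 3, 8 (2 points).
  x = 10: rhs = 1, matching y values: 1, 10 (2 points).
Total affine count: 16.
Full point count |E(F_11)| = 16 + 1 = 17.
Hasse bound: |17 − (11+1)| = |5| = 5 ≤ 2√11 ≈ 6.6332 ✓.


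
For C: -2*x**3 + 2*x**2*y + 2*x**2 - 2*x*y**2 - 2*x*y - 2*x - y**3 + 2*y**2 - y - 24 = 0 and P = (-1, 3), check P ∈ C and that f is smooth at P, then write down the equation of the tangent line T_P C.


Tangent line at P: -48*x - 48 = 0.

Step 1: f(-1, 3) = 0, so P lies on C.
Step 2: partial derivatives
  f_x(x, y) = -6*x**2 + 4*x*y + 4*x - 2*y**2 - 2*y - 2, f_y(x, y) = 2*x**2 - 4*x*y - 2*x - 3*y**2 + 4*y - 1.
  f_x(P) = -48, f_y(P) = 0 (gradient nonzero, so P is smooth).
Step 3: tangent line at P: -48·(x − -1) + 0·(y − 3) = 0.
Expanding: -48*x - 48 = 0.


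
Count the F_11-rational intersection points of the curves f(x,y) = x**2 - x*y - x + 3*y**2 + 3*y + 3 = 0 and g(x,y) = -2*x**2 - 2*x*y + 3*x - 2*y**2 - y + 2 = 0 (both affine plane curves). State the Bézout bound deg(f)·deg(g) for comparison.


Common zeros: ∅; count = 0; Bézout bound = 4.

deg(f) = 2, deg(g) = 2, so Bézout bound = 4.
Scan x ∈ F_11. For each x, list the y ∈ F_11 with f(x, y) ≡ 0 and those with g(x, y) ≡ 0 (mod 11); the common zeros in that column are the intersection.
  x = 0: f ≡ 0 at y ∈ ∅; g ≡ 0 at y ∈ ∅; common: ∅.
  x = 1: f ≡ 0 at y ∈ {5, 9}; g ≡ 0 at y ∈ {2}; common: ∅.
  x = 2: f ≡ 0 at y ∈ ∅; g ≡ 0 at y ∈ {0, 3}; common: ∅.
  x = 3: f ≡ 0 at y ∈ ∅; g ≡ 0 at y ∈ {6, 7}; common: ∅.
  x = 4: f ≡ 0 at y ∈ ∅; g ≡ 0 at y ∈ {2, 10}; common: ∅.
  x = 5: f ≡ 0 at y ∈ {3, 5}; g ≡ 0 at y ∈ {0}; common: ∅.
  x = 6: f ≡ 0 at y ∈ {0, 1}; g ≡ 0 at y ∈ ∅; common: ∅.
  x = 7: f ≡ 0 at y ∈ {1, 4}; g ≡ 0 at y ∈ ∅; common: ∅.
  x = 8: f ≡ 0 at y ∈ ∅; g ≡ 0 at y ∈ {1, 7}; common: ∅.
  x = 9: f ≡ 0 at y ∈ {4, 9}; g ≡ 0 at y ∈ {1, 6}; common: ∅.
  x = 10: f ≡ 0 at y ∈ {3}; g ≡ 0 at y ∈ ∅; common: ∅.
Collecting: common zeros = ∅, so the count is 0.
Comparison with the Bézout bound: 0 ≤ 4 = deg(f)·deg(g), as expected for curves with no common component (the affine F_11-count falls short of the bound because intersections may lie at infinity, over extension fields, or carry multiplicity).


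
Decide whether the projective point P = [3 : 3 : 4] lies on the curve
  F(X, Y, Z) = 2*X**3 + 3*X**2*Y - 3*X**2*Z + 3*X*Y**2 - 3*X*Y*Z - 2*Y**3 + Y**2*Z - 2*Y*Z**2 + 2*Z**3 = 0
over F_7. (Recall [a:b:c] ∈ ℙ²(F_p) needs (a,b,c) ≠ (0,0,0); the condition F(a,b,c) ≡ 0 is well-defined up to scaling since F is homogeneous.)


F(3,3,4) ≡ 0 (mod 7); P is on the curve.

Evaluate F(3, 3, 4) term-by-term (mod 7).
  2*X**3 ↦ 2·27·1·1 = 54
  3*X**2*Y ↦ 3·9·3·1 = 81
  -3*X**2*Z ↦ -3·9·1·4 = -108
  3*X*Y**2 ↦ 3·3·9·1 = 81
  -3*X*Y*Z ↦ -3·3·3·4 = -108
  -2*Y**3 ↦ -2·1·27·1 = -54
  Y**2*Z ↦ 1·1·9·4 = 36
  -2*Y*Z**2 ↦ -2·1·3·16 = -96
  2*Z**3 ↦ 2·1·1·64 = 128
Sum: F(3, 3, 4) = (54) + (81) + (-108) + (81) + (-108) + (-54) + (36) + (-96) + (128) = 14.
Reducing mod 7: 14 ≡ 0 (mod 7).
Since F(a, b, c) ≡ 0 (mod 7), P lies on the curve.


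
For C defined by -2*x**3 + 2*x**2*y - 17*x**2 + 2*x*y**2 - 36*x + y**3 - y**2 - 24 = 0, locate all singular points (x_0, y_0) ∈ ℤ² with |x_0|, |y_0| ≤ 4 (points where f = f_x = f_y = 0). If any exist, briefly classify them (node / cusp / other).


Singular points: {(-2, 2)}; classification: node.

Compute partial derivatives:
  f_x = -6*x**2 + 4*x*y - 34*x + 2*y**2 - 36.
  f_y = 2*x**2 + 4*x*y + 3*y**2 - 2*y.
Scan x_0 ∈ {−4, ..., 4}. For each x_0, f_y(x_0, y) is a polynomial in y; find its integer roots y ∈ {−4, ..., 4}, then test f_x and f at those candidates.
  x = -4: f_y(-4, y) = 3*y**2 - 18*y + 32; no integer root y with |y| ≤ 4.
  x = -3: f_y(-3, y) = 3*y**2 - 14*y + 18; no integer root y with |y| ≤ 4.
  x = -2: f_y(-2, y) = 3*y**2 - 10*y + 8; vanishes at y ∈ {2}. (-2, 2): f_x = 0, f = 0 — SINGULAR.
  x = -1: f_y(-1, y) = 3*y**2 - 6*y + 2; no integer root y with |y| ≤ 4.
  x = 0: f_y(0, y) = 3*y**2 - 2*y; vanishes at y ∈ {0}. (0, 0): f_x = -36 ≠ 0.
  x = 1: f_y(1, y) = 3*y**2 + 2*y + 2; no integer root y with |y| ≤ 4.
  x = 2: f_y(2, y) = 3*y**2 + 6*y + 8; no integer root y with |y| ≤ 4.
  x = 3: f_y(3, y) = 3*y**2 + 10*y + 18; no integer root y with |y| ≤ 4.
  x = 4: f_y(4, y) = 3*y**2 + 14*y + 32; no integer root y with |y| ≤ 4.
Only singular point on the grid: (-2, 2).
Classify: substitute x = -2 + u, y = 2 + v and expand: f = -2*u**3 + 2*u**2*v - u**2 + 2*u*v**2 + v**3 + v**2.
No constant or linear terms (consistent with a singular point). Quadratic part: -u**2 + v**2. Cubic part: -2*u**3 + 2*u**2*v + 2*u*v**2 + v**3.
The quadratic part v**2 - u**2 = (v − u)(v + u) splits into two distinct linear factors, so there are two distinct tangent lines y − 2 = ±(x − -2) — this is a node (ordinary double point).
Classification: node.


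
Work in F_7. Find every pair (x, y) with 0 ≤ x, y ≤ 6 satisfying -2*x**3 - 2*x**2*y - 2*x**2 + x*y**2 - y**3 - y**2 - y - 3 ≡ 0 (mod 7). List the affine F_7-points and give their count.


Affine F_7-points: {(0, 3), (1, 0), (1, 2), (1, 5), (2, 2), (3, 5), (4, 5), (4, 6)}; count = 8.

For each of the 49 pairs (x, y) ∈ F_7², evaluate f(x, y) mod 7. Record the zeros.
  x = 0: [0↦4, 1↦1, 2↦4, 3↦0, 4↦4, 5↦3, 6↦5]  zeros at y ∈ {3}
  x = 1: [0↦0, 1↦3, 2↦0, 3↦6, 4↦1, 5↦0, 6↦4]  zeros at y ∈ {0, 2, 5}
  x = 2: [0↦1, 1↦6, 2↦0, 3↦5, 4↦1, 5↦3, 6↦5]  zeros at y ∈ {2}
  x = 3: [0↦2, 1↦5, 2↦6, 3↦6, 4↦6, 5↦0, 6↦3]  zeros at y ∈ {5}
  x = 4: [0↦5, 1↦2, 2↦6, 3↦4, 4↦4, 5↦0, 6↦0]  zeros at y ∈ {5, 6}
  x = 5: [0↦5, 1↦6, 2↦2, 3↦1, 4↦4, 5↦5, 6↦5]  zeros at y ∈ ∅
  x = 6: [0↦4, 1↦5, 2↦3, 3↦6, 4↦1, 5↦3, 6↦6]  zeros at y ∈ ∅
Collecting zeros: affine points = {(0, 3), (1, 0), (1, 2), (1, 5), (2, 2), (3, 5), (4, 5), (4, 6)}.
Total count |C(F_7)_aff| = 8.


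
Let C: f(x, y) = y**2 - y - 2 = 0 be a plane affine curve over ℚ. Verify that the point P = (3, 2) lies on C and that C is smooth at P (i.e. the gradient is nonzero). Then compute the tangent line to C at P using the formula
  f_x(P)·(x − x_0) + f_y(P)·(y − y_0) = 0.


Tangent line at P: 3*y - 6 = 0.

Step 1: f(3, 2) = 0, so P lies on C.
Step 2: partial derivatives
  f_x(x, y) = 0, f_y(x, y) = 2*y - 1.
  f_x(P) = 0, f_y(P) = 3 (gradient nonzero, so P is smooth).
Step 3: tangent line at P: 0·(x − 3) + 3·(y − 2) = 0.
Expanding: 3*y - 6 = 0.


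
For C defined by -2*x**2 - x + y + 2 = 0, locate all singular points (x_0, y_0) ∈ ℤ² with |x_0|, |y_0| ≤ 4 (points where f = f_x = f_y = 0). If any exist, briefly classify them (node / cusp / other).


No singular points in the scanned grid; C is smooth there.

Compute partial derivatives:
  f_x = -4*x - 1.
  f_y = 1.
f_y = 1 is a nonzero constant, so f_y never vanishes: no point (x, y) can satisfy f = f_x = f_y = 0. In particular no (x, y) ∈ {−4, ..., 4}² is singular; the curve is smooth.


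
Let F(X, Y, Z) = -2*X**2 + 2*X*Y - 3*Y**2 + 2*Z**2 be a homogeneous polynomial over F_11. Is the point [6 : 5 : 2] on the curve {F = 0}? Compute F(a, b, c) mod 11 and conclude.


F(6,5,2) ≡ 9 (mod 11); P is NOT on the curve.

Evaluate F(6, 5, 2) term-by-term (mod 11).
  -2*X**2 ↦ -2·36·1·1 = -72
  2*X*Y ↦ 2·6·5·1 = 60
  -3*Y**2 ↦ -3·1·25·1 = -75
  2*Z**2 ↦ 2·1·1·4 = 8
Sum: F(6, 5, 2) = (-72) + (60) + (-75) + (8) = -79.
Reducing mod 11: -79 ≡ 9 (mod 11).
Since F(a, b, c) ≡ 9 ≠ 0 (mod 11), P does NOT lie on the curve.


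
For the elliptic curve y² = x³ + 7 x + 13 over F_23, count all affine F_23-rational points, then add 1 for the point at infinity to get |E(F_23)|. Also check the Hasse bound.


Affine points = {(0, 6), (0, 17), (2, 9), (2, 14), (4, 6), (4, 17), (5, 9), (5, 14), (6, 8), (6, 15), (8, 11), (8, 12), (9, 0), (10, 5), (10, 18), (11, 8), (11, 15), (12, 10), (12, 13), (13, 1), (13, 22), (14, 7), (14, 16), (16, 9), (16, 14), (17, 10), (17, 13), (19, 6), (19, 17)}; affine count = 29; |E(F_23)| = 30.

Discriminant check: Δ ∝ 4a³ + 27b² = 4·7³ + 27·13² = 4·343 + 27·169 ≡ 1 (mod 23). Nonzero ⇒ E is nonsingular.
For each x ∈ F_23, compute rhs = x³ + 7·x + 13 mod 23, then count y ∈ F_23 with y² ≡ rhs.
  x = 0: rhs = 13, matching y values: 6, 17 (2 points).
  x = 1: rhs = 21, matching y values: none (0 points).
  x = 2: rhs = 12, matching y values: 9, 14 (2 points).
  x = 3: rhs = 15, matching y values: none (0 points).
  x = 4: rhs = 13, matching y values: 6, 17 (2 points).
  x = 5: rhs = 12, matching y values: 9, 14 (2 points).
  x = 6: rhs = 18, matching y values: 8, 15 (2 points).
  x = 7: rhs = 14, matching y values: none (0 points).
  x = 8: rhs = 6, matching y values: 11, 12 (2 points).
  x = 9: rhs = 0, matching y values: 0 (1 points).
  x = 10: rhs = 2, matching y values: 5, 18 (2 points).
  x = 11: rhs = 18, matching y values: 8, 15 (2 points).
  x = 12: rhs = 8, matching y values: 10, 13 (2 points).
  x = 13: rhs = 1, matching y values: 1, 22 (2 points).
  x = 14: rhs = 3, matching y values: 7, 16 (2 points).
  x = 15: rhs = 20, matching y values: none (0 points).
  x = 16: rhs = 12, matching y values: 9, 14 (2 points).
  x = 17: rhs = 8, matching y values: 10, 13 (2 points).
  x = 18: rhs = 14, matching y values: none (0 points).
  x = 19: rhs = 13, matching y values: 6, 17 (2 points).
  x = 20: rhs = 11, matching y values: none (0 points).
  x = 21: rhs = 14, matching y values: none (0 points).
  x = 22: rhs = 5, matching y values: none (0 points).
Total affine count: 29.
Full point count |E(F_23)| = 29 + 1 = 30.
Hasse bound: |30 − (23+1)| = |6| = 6 ≤ 2√23 ≈ 9.5917 ✓.


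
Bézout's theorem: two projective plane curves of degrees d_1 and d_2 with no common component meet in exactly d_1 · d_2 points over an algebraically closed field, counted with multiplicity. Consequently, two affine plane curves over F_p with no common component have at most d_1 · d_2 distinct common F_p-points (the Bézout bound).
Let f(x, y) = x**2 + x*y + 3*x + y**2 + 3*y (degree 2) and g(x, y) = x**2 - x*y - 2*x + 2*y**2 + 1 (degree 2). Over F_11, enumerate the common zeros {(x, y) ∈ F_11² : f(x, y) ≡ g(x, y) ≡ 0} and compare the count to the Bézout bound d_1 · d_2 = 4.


Common zeros: ∅; count = 0; Bézout bound = 4.

deg(f) = 2, deg(g) = 2, so Bézout bound = 4.
Scan x ∈ F_11. For each x, list the y ∈ F_11 with f(x, y) ≡ 0 and those with g(x, y) ≡ 0 (mod 11); the common zeros in that column are the intersection.
  x = 0: f ≡ 0 at y ∈ {0, 8}; g ≡ 0 at y ∈ {4, 7}; common: ∅.
  x = 1: f ≡ 0 at y ∈ {9}; g ≡ 0 at y ∈ {0, 6}; common: ∅.
  x = 2: f ≡ 0 at y ∈ ∅; g ≡ 0 at y ∈ ∅; common: ∅.
  x = 3: f ≡ 0 at y ∈ ∅; g ≡ 0 at y ∈ ∅; common: ∅.
  x = 4: f ≡ 0 at y ∈ {5, 10}; g ≡ 0 at y ∈ ∅; common: ∅.
  x = 5: f ≡ 0 at y ∈ {4, 10}; g ≡ 0 at y ∈ ∅; common: ∅.
  x = 6: f ≡ 0 at y ∈ ∅; g ≡ 0 at y ∈ {4, 10}; common: ∅.
  x = 7: f ≡ 0 at y ∈ ∅; g ≡ 0 at y ∈ {3, 6}; common: ∅.
  x = 8: f ≡ 0 at y ∈ {0}; g ≡ 0 at y ∈ ∅; common: ∅.
  x = 9: f ≡ 0 at y ∈ {1, 9}; g ≡ 0 at y ∈ {3, 7}; common: ∅.
  x = 10: f ≡ 0 at y ∈ {4, 5}; g ≡ 0 at y ∈ ∅; common: ∅.
Collecting: common zeros = ∅, so the count is 0.
Comparison with the Bézout bound: 0 ≤ 4 = deg(f)·deg(g), as expected for curves with no common component (the affine F_11-count falls short of the bound because intersections may lie at infinity, over extension fields, or carry multiplicity).


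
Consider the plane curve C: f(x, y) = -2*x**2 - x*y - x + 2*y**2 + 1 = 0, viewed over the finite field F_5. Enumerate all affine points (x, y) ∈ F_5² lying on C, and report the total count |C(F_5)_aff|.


Affine F_5-points: {(2, 2), (2, 4), (3, 0), (3, 4), (4, 0), (4, 2)}; count = 6.

For each of the 25 pairs (x, y) ∈ F_5², evaluate f(x, y) mod 5. Record the zeros.
  x = 0: [0↦1, 1↦3, 2↦4, 3↦4, 4↦3]  zeros at y ∈ ∅
  x = 1: [0↦3, 1↦4, 2↦4, 3↦3, 4↦1]  zeros at y ∈ ∅
  x = 2: [0↦1, 1↦1, 2↦0, 3↦3, 4↦0]  zeros at y ∈ {2, 4}
  x = 3: [0↦0, 1↦4, 2↦2, 3↦4, 4↦0]  zeros at y ∈ {0, 4}
  x = 4: [0↦0, 1↦3, 2↦0, 3↦1, 4↦1]  zeros at y ∈ {0, 2}
Collecting zeros: affine points = {(2, 2), (2, 4), (3, 0), (3, 4), (4, 0), (4, 2)}.
Total count |C(F_5)_aff| = 6.


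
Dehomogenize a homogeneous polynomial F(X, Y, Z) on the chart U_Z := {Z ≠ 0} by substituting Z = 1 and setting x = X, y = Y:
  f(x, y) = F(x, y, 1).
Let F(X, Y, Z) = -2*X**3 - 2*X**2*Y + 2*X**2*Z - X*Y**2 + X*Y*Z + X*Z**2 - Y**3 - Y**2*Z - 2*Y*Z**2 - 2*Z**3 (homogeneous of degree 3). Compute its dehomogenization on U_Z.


f(x, y) = -2*x**3 - 2*x**2*y + 2*x**2 - x*y**2 + x*y + x - y**3 - y**2 - 2*y - 2

On U_Z we set Z = 1. Each monomial c·X^i·Y^j·Z^k in F becomes c·x^i·y^j·1^k = c·x^i·y^j.
Substituting Z = 1: F(X, Y, 1) = -2*x**3 - 2*x**2*y + 2*x**2 - x*y**2 + x*y + x - y**3 - y**2 - 2*y - 2.
Note: deg(f) ≤ deg(F) = 3; strict inequality happens when F is divisible by Z (lost terms).


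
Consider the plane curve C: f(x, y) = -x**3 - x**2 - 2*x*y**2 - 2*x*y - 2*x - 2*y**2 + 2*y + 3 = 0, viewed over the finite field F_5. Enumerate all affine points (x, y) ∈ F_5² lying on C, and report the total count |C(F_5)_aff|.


Affine F_5-points: {(1, 1), (1, 4), (4, 0)}; count = 3.

For each of the 25 pairs (x, y) ∈ F_5², evaluate f(x, y) mod 5. Record the zeros.
  x = 0: [0↦3, 1↦3, 2↦4, 3↦1, 4↦4]  zeros at y ∈ ∅
  x = 1: [0↦4, 1↦0, 2↦3, 3↦3, 4↦0]  zeros at y ∈ {1, 4}
  x = 2: [0↦2, 1↦4, 2↦4, 3↦2, 4↦3]  zeros at y ∈ ∅
  x = 3: [0↦1, 1↦4, 2↦1, 3↦2, 4↦2]  zeros at y ∈ ∅
  x = 4: [0↦0, 1↦4, 2↦3, 3↦2, 4↦1]  zeros at y ∈ {0}
Collecting zeros: affine points = {(1, 1), (1, 4), (4, 0)}.
Total count |C(F_5)_aff| = 3.


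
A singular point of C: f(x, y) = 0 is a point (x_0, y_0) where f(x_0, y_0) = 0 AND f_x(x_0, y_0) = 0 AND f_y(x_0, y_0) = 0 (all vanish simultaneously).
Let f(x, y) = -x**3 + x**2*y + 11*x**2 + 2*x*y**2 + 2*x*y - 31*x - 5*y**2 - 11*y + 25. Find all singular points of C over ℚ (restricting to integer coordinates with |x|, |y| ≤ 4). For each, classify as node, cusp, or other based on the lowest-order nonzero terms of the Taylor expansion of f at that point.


Singular points: {(3, -2)}; classification: cusp.

Compute partial derivatives:
  f_x = -3*x**2 + 2*x*y + 22*x + 2*y**2 + 2*y - 31.
  f_y = x**2 + 4*x*y + 2*x - 10*y - 11.
Scan x_0 ∈ {−4, ..., 4}. For each x_0, f_y(x_0, y) is a polynomial in y; find its integer roots y ∈ {−4, ..., 4}, then test f_x and f at those candidates.
  x = -4: f_y(-4, y) = -26*y - 3; no integer root y with |y| ≤ 4.
  x = -3: f_y(-3, y) = -22*y - 8; no integer root y with |y| ≤ 4.
  x = -2: f_y(-2, y) = -18*y - 11; no integer root y with |y| ≤ 4.
  x = -1: f_y(-1, y) = -14*y - 12; no integer root y with |y| ≤ 4.
  x = 0: f_y(0, y) = -10*y - 11; no integer root y with |y| ≤ 4.
  x = 1: f_y(1, y) = -6*y - 8; no integer root y with |y| ≤ 4.
  x = 2: f_y(2, y) = -2*y - 3; no integer root y with |y| ≤ 4.
  x = 3: f_y(3, y) = 2*y + 4; vanishes at y ∈ {-2}. (3, -2): f_x = 0, f = 0 — SINGULAR.
  x = 4: f_y(4, y) = 6*y + 13; no integer root y with |y| ≤ 4.
Only singular point on the grid: (3, -2).
Classify: substitute x = 3 + u, y = -2 + v and expand: f = -u**3 + u**2*v + 2*u*v**2 + v**2.
No constant or linear terms (consistent with a singular point). Quadratic part: v**2. Cubic part: -u**3 + u**2*v + 2*u*v**2.
The quadratic part v**2 is a perfect square, so there is a single (double) tangent line v = 0, i.e. y = -2. Restricting the cubic part to that line (v = 0) leaves -u**3 ≠ 0, so f is not divisible by v and the branch is v² ≈ u**3 to lowest order — this is a cusp.
Classification: cusp.


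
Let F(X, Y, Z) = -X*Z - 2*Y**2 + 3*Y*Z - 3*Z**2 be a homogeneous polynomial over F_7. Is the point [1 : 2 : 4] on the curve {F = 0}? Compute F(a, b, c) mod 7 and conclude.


F(1,2,4) ≡ 6 (mod 7); P is NOT on the curve.

Evaluate F(1, 2, 4) term-by-term (mod 7).
  -X*Z ↦ -1·1·1·4 = -4
  -2*Y**2 ↦ -2·1·4·1 = -8
  3*Y*Z ↦ 3·1·2·4 = 24
  -3*Z**2 ↦ -3·1·1·16 = -48
Sum: F(1, 2, 4) = (-4) + (-8) + (24) + (-48) = -36.
Reducing mod 7: -36 ≡ 6 (mod 7).
Since F(a, b, c) ≡ 6 ≠ 0 (mod 7), P does NOT lie on the curve.


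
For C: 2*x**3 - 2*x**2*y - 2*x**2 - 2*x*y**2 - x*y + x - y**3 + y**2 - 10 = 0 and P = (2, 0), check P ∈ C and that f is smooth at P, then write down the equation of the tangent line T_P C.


Tangent line at P: 17*x - 10*y - 34 = 0.

Step 1: f(2, 0) = 0, so P lies on C.
Step 2: partial derivatives
  f_x(x, y) = 6*x**2 - 4*x*y - 4*x - 2*y**2 - y + 1, f_y(x, y) = -2*x**2 - 4*x*y - x - 3*y**2 + 2*y.
  f_x(P) = 17, f_y(P) = -10 (gradient nonzero, so P is smooth).
Step 3: tangent line at P: 17·(x − 2) + -10·(y − 0) = 0.
Expanding: 17*x - 10*y - 34 = 0.


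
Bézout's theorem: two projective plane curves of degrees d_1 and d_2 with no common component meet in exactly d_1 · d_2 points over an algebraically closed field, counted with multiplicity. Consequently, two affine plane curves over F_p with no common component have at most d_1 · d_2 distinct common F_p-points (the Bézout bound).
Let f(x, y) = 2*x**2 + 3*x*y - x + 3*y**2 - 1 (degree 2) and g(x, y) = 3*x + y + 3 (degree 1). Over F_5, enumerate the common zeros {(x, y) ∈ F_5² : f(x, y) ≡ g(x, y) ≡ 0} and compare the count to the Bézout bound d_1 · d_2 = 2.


Common zeros: {(1, 4)}; count = 1; Bézout bound = 2.

deg(f) = 2, deg(g) = 1, so Bézout bound = 2.
Scan x ∈ F_5. For each x, list the y ∈ F_5 with f(x, y) ≡ 0 and those with g(x, y) ≡ 0 (mod 5); the common zeros in that column are the intersection.
  x = 0: f ≡ 0 at y ∈ ∅; g ≡ 0 at y ∈ {2}; common: ∅.
  x = 1: f ≡ 0 at y ∈ {0, 4}; g ≡ 0 at y ∈ {4}; common: {4}.
  x = 2: f ≡ 0 at y ∈ {0, 3}; g ≡ 0 at y ∈ {1}; common: ∅.
  x = 3: f ≡ 0 at y ∈ ∅; g ≡ 0 at y ∈ {3}; common: ∅.
  x = 4: f ≡ 0 at y ∈ {3}; g ≡ 0 at y ∈ {0}; common: ∅.
Collecting: common zeros = {(1, 4)}, so the count is 1.
Comparison with the Bézout bound: 1 ≤ 2 = deg(f)·deg(g), as expected for curves with no common component (the affine F_5-count falls short of the bound because intersections may lie at infinity, over extension fields, or carry multiplicity).


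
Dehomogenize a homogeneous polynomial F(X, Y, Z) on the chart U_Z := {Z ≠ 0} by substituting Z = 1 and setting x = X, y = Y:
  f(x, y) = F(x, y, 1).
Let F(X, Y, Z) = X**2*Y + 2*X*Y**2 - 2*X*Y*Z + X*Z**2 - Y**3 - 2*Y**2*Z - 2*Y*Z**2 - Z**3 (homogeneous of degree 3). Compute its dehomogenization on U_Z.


f(x, y) = x**2*y + 2*x*y**2 - 2*x*y + x - y**3 - 2*y**2 - 2*y - 1

On U_Z we set Z = 1. Each monomial c·X^i·Y^j·Z^k in F becomes c·x^i·y^j·1^k = c·x^i·y^j.
Substituting Z = 1: F(X, Y, 1) = x**2*y + 2*x*y**2 - 2*x*y + x - y**3 - 2*y**2 - 2*y - 1.
Note: deg(f) ≤ deg(F) = 3; strict inequality happens when F is divisible by Z (lost terms).


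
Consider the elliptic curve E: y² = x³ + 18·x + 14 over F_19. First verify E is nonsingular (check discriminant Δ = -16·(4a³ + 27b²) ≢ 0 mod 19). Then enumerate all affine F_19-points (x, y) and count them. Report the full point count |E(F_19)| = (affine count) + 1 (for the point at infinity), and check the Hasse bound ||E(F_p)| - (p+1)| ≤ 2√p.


Affine points = {(2, 1), (2, 18), (3, 0), (4, 6), (4, 13), (5, 1), (5, 18), (8, 9), (8, 10), (10, 4), (10, 15), (11, 2), (11, 17), (12, 1), (12, 18), (15, 7), (15, 12), (16, 3), (16, 16)}; affine count = 19; |E(F_19)| = 20.

Discriminant check: Δ ∝ 4a³ + 27b² = 4·18³ + 27·14² = 4·5832 + 27·196 ≡ 6 (mod 19). Nonzero ⇒ E is nonsingular.
For each x ∈ F_19, compute rhs = x³ + 18·x + 14 mod 19, then count y ∈ F_19 with y² ≡ rhs.
  x = 0: rhs = 14, matching y values: none (0 points).
  x = 1: rhs = 14, matching y values: none (0 points).
  x = 2: rhs = 1, matching y values: 1, 18 (2 points).
  x = 3: rhs = 0, matching y values: 0 (1 points).
  x = 4: rhs = 17, matching y values: 6, 13 (2 points).
  x = 5: rhs = 1, matching y values: 1, 18 (2 points).
  x = 6: rhs = 15, matching y values: none (0 points).
  x = 7: rhs = 8, matching y values: none (0 points).
  x = 8: rhs = 5, matching y values: 9, 10 (2 points).
  x = 9: rhs = 12, matching y values: none (0 points).
  x = 10: rhs = 16, matching y values: 4, 15 (2 points).
  x = 11: rhs = 4, matching y values: 2, 17 (2 points).
  x = 12: rhs = 1, matching y values: 1, 18 (2 points).
  x = 13: rhs = 13, matching y values: none (0 points).
  x = 14: rhs = 8, matching y values: none (0 points).
  x = 15: rhs = 11, matching y values: 7, 12 (2 points).
  x = 16: rhs = 9, matching y values: 3, 16 (2 points).
  x = 17: rhs = 8, matching y values: none (0 points).
  x = 18: rhs = 14, matching y values: none (0 points).
Total affine count: 19.
Full point count |E(F_19)| = 19 + 1 = 20.
Hasse bound: |20 − (19+1)| = |0| = 0 ≤ 2√19 ≈ 8.7178 ✓.


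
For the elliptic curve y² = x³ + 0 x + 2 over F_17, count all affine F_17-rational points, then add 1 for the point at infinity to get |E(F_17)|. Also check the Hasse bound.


Affine points = {(0, 6), (0, 11), (4, 7), (4, 10), (5, 5), (5, 12), (8, 2), (8, 15), (9, 0), (10, 4), (10, 13), (12, 8), (12, 9), (14, 3), (14, 14), (16, 1), (16, 16)}; affine count = 17; |E(F_17)| = 18.

Discriminant check: Δ ∝ 4a³ + 27b² = 4·0³ + 27·2² = 4·0 + 27·4 ≡ 6 (mod 17). Nonzero ⇒ E is nonsingular.
For each x ∈ F_17, compute rhs = x³ + 0·x + 2 mod 17, then count y ∈ F_17 with y² ≡ rhs.
  x = 0: rhs = 2, matching y values: 6, 11 (2 points).
  x = 1: rhs = 3, matching y values: none (0 points).
  x = 2: rhs = 10, matching y values: none (0 points).
  x = 3: rhs = 12, matching y values: none (0 points).
  x = 4: rhs = 15, matching y values: 7, 10 (2 points).
  x = 5: rhs = 8, matching y values: 5, 12 (2 points).
  x = 6: rhs = 14, matching y values: none (0 points).
  x = 7: rhs = 5, matching y values: none (0 points).
  x = 8: rhs = 4, matching y values: 2, 15 (2 points).
  x = 9: rhs = 0, matching y values: 0 (1 points).
  x = 10: rhs = 16, matching y values: 4, 13 (2 points).
  x = 11: rhs = 7, matching y values: none (0 points).
  x = 12: rhs = 13, matching y values: 8, 9 (2 points).
  x = 13: rhs = 6, matching y values: none (0 points).
  x = 14: rhs = 9, matching y values: 3, 14 (2 points).
  x = 15: rhs = 11, matching y values: none (0 points).
  x = 16: rhs = 1, matching y values: 1, 16 (2 points).
Total affine count: 17.
Full point count |E(F_17)| = 17 + 1 = 18.
Hasse bound: |18 − (17+1)| = |0| = 0 ≤ 2√17 ≈ 8.2462 ✓.


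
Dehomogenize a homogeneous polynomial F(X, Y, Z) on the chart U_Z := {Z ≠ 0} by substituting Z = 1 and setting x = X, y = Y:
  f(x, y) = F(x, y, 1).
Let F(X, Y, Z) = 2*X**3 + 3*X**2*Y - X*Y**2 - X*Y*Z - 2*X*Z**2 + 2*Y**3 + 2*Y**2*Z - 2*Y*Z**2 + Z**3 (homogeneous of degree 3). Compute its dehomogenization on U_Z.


f(x, y) = 2*x**3 + 3*x**2*y - x*y**2 - x*y - 2*x + 2*y**3 + 2*y**2 - 2*y + 1

On U_Z we set Z = 1. Each monomial c·X^i·Y^j·Z^k in F becomes c·x^i·y^j·1^k = c·x^i·y^j.
Substituting Z = 1: F(X, Y, 1) = 2*x**3 + 3*x**2*y - x*y**2 - x*y - 2*x + 2*y**3 + 2*y**2 - 2*y + 1.
Note: deg(f) ≤ deg(F) = 3; strict inequality happens when F is divisible by Z (lost terms).


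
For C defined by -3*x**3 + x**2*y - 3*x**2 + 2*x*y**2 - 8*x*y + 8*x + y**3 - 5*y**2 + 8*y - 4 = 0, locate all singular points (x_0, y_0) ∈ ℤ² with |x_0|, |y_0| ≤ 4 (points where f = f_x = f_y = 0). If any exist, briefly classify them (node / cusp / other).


Singular points: {(0, 2)}; classification: node.

Compute partial derivatives:
  f_x = -9*x**2 + 2*x*y - 6*x + 2*y**2 - 8*y + 8.
  f_y = x**2 + 4*x*y - 8*x + 3*y**2 - 10*y + 8.
Scan x_0 ∈ {−4, ..., 4}. For each x_0, f_y(x_0, y) is a polynomial in y; find its integer roots y ∈ {−4, ..., 4}, then test f_x and f at those candidates.
  x = -4: f_y(-4, y) = 3*y**2 - 26*y + 56; vanishes at y ∈ {4}. (-4, 4): f_x = -144 ≠ 0.
  x = -3: f_y(-3, y) = 3*y**2 - 22*y + 41; no integer root y with |y| ≤ 4.
  x = -2: f_y(-2, y) = 3*y**2 - 18*y + 28; no integer root y with |y| ≤ 4.
  x = -1: f_y(-1, y) = 3*y**2 - 14*y + 17; no integer root y with |y| ≤ 4.
  x = 0: f_y(0, y) = 3*y**2 - 10*y + 8; vanishes at y ∈ {2}. (0, 2): f_x = 0, f = 0 — SINGULAR.
  x = 1: f_y(1, y) = 3*y**2 - 6*y + 1; no integer root y with |y| ≤ 4.
  x = 2: f_y(2, y) = 3*y**2 - 2*y - 4; no integer root y with |y| ≤ 4.
  x = 3: f_y(3, y) = 3*y**2 + 2*y - 7; no integer root y with |y| ≤ 4.
  x = 4: f_y(4, y) = 3*y**2 + 6*y - 8; no integer root y with |y| ≤ 4.
Only singular point on the grid: (0, 2).
Classify: substitute x = 0 + u, y = 2 + v and expand: f = -3*u**3 + u**2*v - u**2 + 2*u*v**2 + v**3 + v**2.
No constant or linear terms (consistent with a singular point). Quadratic part: -u**2 + v**2. Cubic part: -3*u**3 + u**2*v + 2*u*v**2 + v**3.
The quadratic part v**2 - u**2 = (v − u)(v + u) splits into two distinct linear factors, so there are two distinct tangent lines y − 2 = ±(x − 0) — this is a node (ordinary double point).
Classification: node.


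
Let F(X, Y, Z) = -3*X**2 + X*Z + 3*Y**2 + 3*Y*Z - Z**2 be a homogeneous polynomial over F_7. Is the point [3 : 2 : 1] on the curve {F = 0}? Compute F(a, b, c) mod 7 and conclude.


F(3,2,1) ≡ 0 (mod 7); P is on the curve.

Evaluate F(3, 2, 1) term-by-term (mod 7).
  -3*X**2 ↦ -3·9·1·1 = -27
  X*Z ↦ 1·3·1·1 = 3
  3*Y**2 ↦ 3·1·4·1 = 12
  3*Y*Z ↦ 3·1·2·1 = 6
  -Z**2 ↦ -1·1·1·1 = -1
Sum: F(3, 2, 1) = (-27) + (3) + (12) + (6) + (-1) = -7.
Reducing mod 7: -7 ≡ 0 (mod 7).
Since F(a, b, c) ≡ 0 (mod 7), P lies on the curve.


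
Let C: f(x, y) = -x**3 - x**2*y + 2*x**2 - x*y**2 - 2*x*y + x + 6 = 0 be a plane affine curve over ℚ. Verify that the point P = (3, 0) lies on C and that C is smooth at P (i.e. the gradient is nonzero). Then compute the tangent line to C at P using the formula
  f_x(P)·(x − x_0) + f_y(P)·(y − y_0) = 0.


Tangent line at P: -14*x - 15*y + 42 = 0.

Step 1: f(3, 0) = 0, so P lies on C.
Step 2: partial derivatives
  f_x(x, y) = -3*x**2 - 2*x*y + 4*x - y**2 - 2*y + 1, f_y(x, y) = -x**2 - 2*x*y - 2*x.
  f_x(P) = -14, f_y(P) = -15 (gradient nonzero, so P is smooth).
Step 3: tangent line at P: -14·(x − 3) + -15·(y − 0) = 0.
Expanding: -14*x - 15*y + 42 = 0.


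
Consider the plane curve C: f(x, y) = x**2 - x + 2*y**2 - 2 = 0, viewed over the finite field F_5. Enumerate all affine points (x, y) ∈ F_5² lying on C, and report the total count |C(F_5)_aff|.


Affine F_5-points: {(0, 1), (0, 4), (1, 1), (1, 4), (2, 0), (4, 0)}; count = 6.

For each of the 25 pairs (x, y) ∈ F_5², evaluate f(x, y) mod 5. Record the zeros.
  x = 0: [0↦3, 1↦0, 2↦1, 3↦1, 4↦0]  zeros at y ∈ {1, 4}
  x = 1: [0↦3, 1↦0, 2↦1, 3↦1, 4↦0]  zeros at y ∈ {1, 4}
  x = 2: [0↦0, 1↦2, 2↦3, 3↦3, 4↦2]  zeros at y ∈ {0}
  x = 3: [0↦4, 1↦1, 2↦2, 3↦2, 4↦1]  zeros at y ∈ ∅
  x = 4: [0↦0, 1↦2, 2↦3, 3↦3, 4↦2]  zeros at y ∈ {0}
Collecting zeros: affine points = {(0, 1), (0, 4), (1, 1), (1, 4), (2, 0), (4, 0)}.
Total count |C(F_5)_aff| = 6.


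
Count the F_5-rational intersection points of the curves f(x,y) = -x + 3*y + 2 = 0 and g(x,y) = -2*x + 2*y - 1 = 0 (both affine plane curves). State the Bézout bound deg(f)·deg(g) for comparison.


Common zeros: {(2, 0)}; count = 1; Bézout bound = 1.

deg(f) = 1, deg(g) = 1, so Bézout bound = 1.
Scan x ∈ F_5. For each x, list the y ∈ F_5 with f(x, y) ≡ 0 and those with g(x, y) ≡ 0 (mod 5); the common zeros in that column are the intersection.
  x = 0: f ≡ 0 at y ∈ {1}; g ≡ 0 at y ∈ {3}; common: ∅.
  x = 1: f ≡ 0 at y ∈ {3}; g ≡ 0 at y ∈ {4}; common: ∅.
  x = 2: f ≡ 0 at y ∈ {0}; g ≡ 0 at y ∈ {0}; common: {0}.
  x = 3: f ≡ 0 at y ∈ {2}; g ≡ 0 at y ∈ {1}; common: ∅.
  x = 4: f ≡ 0 at y ∈ {4}; g ≡ 0 at y ∈ {2}; common: ∅.
Collecting: common zeros = {(2, 0)}, so the count is 1.
Comparison with the Bézout bound: 1 ≤ 1 = deg(f)·deg(g), as expected for curves with no common component (the bound is attained).


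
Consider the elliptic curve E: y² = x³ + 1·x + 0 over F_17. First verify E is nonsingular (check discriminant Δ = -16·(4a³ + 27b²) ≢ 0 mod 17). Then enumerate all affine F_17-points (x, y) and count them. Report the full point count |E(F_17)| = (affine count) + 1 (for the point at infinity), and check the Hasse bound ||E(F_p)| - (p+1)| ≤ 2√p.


Affine points = {(0, 0), (1, 6), (1, 11), (3, 8), (3, 9), (4, 0), (6, 1), (6, 16), (11, 4), (11, 13), (13, 0), (14, 2), (14, 15), (16, 7), (16, 10)}; affine count = 15; |E(F_17)| = 16.

Discriminant check: Δ ∝ 4a³ + 27b² = 4·1³ + 27·0² = 4·1 + 27·0 ≡ 4 (mod 17). Nonzero ⇒ E is nonsingular.
For each x ∈ F_17, compute rhs = x³ + 1·x + 0 mod 17, then count y ∈ F_17 with y² ≡ rhs.
  x = 0: rhs = 0, matching y values: 0 (1 points).
  x = 1: rhs = 2, matching y values: 6, 11 (2 points).
  x = 2: rhs = 10, matching y values: none (0 points).
  x = 3: rhs = 13, matching y values: 8, 9 (2 points).
  x = 4: rhs = 0, matching y values: 0 (1 points).
  x = 5: rhs = 11, matching y values: none (0 points).
  x = 6: rhs = 1, matching y values: 1, 16 (2 points).
  x = 7: rhs = 10, matching y values: none (0 points).
  x = 8: rhs = 10, matching y values: none (0 points).
  x = 9: rhs = 7, matching y values: none (0 points).
  x = 10: rhs = 7, matching y values: none (0 points).
  x = 11: rhs = 16, matching y values: 4, 13 (2 points).
  x = 12: rhs = 6, matching y values: none (0 points).
  x = 13: rhs = 0, matching y values: 0 (1 points).
  x = 14: rhs = 4, matching y values: 2, 15 (2 points).
  x = 15: rhs = 7, matching y values: none (0 points).
  x = 16: rhs = 15, matching y values: 7, 10 (2 points).
Total affine count: 15.
Full point count |E(F_17)| = 15 + 1 = 16.
Hasse bound: |16 − (17+1)| = |-2| = 2 ≤ 2√17 ≈ 8.2462 ✓.
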